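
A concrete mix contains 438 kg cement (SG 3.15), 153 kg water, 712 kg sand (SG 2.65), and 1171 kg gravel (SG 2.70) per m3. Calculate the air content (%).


Vol cement = 438 / (3.15 * 1000) = 0.139048 m3
Vol water = 153 / 1000 = 0.153 m3
Vol sand = 712 / (2.65 * 1000) = 0.268679 m3
Vol gravel = 1171 / (2.70 * 1000) = 0.433704 m3
Total solid + water volume = 0.994431 m3
Air = (1 - 0.994431) * 100 = 0.56%

0.56


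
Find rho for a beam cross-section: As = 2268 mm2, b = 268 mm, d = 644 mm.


rho = As / (b * d)
= 2268 / (268 * 644)
= 0.0131

0.0131


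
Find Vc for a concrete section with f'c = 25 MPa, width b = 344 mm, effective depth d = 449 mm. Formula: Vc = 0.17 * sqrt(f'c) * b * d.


Vc = 0.17 * sqrt(25) * 344 * 449 / 1000
= 131.29 kN

131.29


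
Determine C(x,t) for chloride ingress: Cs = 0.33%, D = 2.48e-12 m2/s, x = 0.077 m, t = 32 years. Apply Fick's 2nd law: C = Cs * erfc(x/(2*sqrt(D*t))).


t_seconds = 32 * 365.25 * 24 * 3600 = 1009843200.0 s
arg = 0.077 / (2 * sqrt(2.48e-12 * 1009843200.0))
= 0.7693
erfc(0.7693) = 0.2766
C = 0.33 * 0.2766 = 0.0913%

0.0913


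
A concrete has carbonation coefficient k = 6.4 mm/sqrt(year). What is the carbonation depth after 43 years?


depth = k * sqrt(t)
= 6.4 * sqrt(43)
= 41.97 mm

41.97


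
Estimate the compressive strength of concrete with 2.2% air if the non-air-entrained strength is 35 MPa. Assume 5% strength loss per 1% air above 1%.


Strength loss = (2.2 - 1) * 5 = 6.0%
f'c = 35 * (1 - 6.0/100)
= 32.9 MPa

32.9


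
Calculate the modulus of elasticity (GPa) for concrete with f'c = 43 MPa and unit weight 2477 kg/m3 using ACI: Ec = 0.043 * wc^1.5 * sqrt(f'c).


Ec = 0.043 * 2477^1.5 * sqrt(43) / 1000
= 34.76 GPa

34.76


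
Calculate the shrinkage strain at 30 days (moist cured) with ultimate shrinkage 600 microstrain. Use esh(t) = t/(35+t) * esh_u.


esh(30) = 30 / (35 + 30) * 600
= 30 / 65 * 600
= 276.9 microstrain

276.9


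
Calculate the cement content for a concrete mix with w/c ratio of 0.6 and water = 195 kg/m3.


Cement = water / (w/c)
= 195 / 0.6
= 325.0 kg/m3

325.0


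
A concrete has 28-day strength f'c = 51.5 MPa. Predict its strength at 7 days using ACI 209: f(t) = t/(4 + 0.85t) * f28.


f(7) = 7 / (4 + 0.85 * 7) * 51.5
= 7 / 9.95 * 51.5
= 36.23 MPa

36.23


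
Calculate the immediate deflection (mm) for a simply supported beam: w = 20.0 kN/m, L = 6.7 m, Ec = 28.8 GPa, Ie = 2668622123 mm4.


Convert: L = 6.7 m = 6700 mm, Ec = 28.8 GPa = 28800 MPa
delta = 5 * 20.0 * 6700^4 / (384 * 28800 * 2668622123)
= 6.83 mm

6.83


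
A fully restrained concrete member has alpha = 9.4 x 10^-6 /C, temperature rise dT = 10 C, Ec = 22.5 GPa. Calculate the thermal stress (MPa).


sigma = alpha * dT * Ec
= 9.4e-6 * 10 * 22.5 * 1000
= 2.115 MPa

2.115


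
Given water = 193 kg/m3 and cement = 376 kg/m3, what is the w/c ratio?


w/c = water / cement
w/c = 193 / 376 = 0.513

0.513


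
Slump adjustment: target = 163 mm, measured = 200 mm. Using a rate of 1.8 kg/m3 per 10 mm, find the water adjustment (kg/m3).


Difference = 163 - 200 = -37 mm
Water adjustment = -37 * 1.8 / 10 = -6.7 kg/m3

-6.7


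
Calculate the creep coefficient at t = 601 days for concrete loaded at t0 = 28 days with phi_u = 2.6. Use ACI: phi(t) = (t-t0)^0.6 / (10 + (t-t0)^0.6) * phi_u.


dt = 601 - 28 = 573
phi = 573^0.6 / (10 + 573^0.6) * 2.6
= 2.129

2.129


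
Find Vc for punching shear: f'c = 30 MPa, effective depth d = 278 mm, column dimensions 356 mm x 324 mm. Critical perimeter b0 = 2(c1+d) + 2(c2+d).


b0 = 2*(356 + 278) + 2*(324 + 278) = 2472 mm
Vc = 0.33 * sqrt(30) * 2472 * 278 / 1000
= 1242.13 kN

1242.13


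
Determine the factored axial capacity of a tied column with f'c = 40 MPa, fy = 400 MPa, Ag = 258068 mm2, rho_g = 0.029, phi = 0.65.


Ast = rho * Ag = 0.029 * 258068 = 7483.972 mm2
phi*Pn = 0.65 * 0.80 * (0.85 * 40 * (258068 - 7483.972) + 400 * 7483.972) / 1000
= 5986.99 kN

5986.99


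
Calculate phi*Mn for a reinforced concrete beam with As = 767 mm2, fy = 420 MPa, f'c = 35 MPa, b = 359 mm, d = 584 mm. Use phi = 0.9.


a = As * fy / (0.85 * f'c * b)
= 767 * 420 / (0.85 * 35 * 359)
= 30.1622 mm
Mn = As * fy * (d - a/2) / 10^6
= 183.2715 kN-m
phi*Mn = 0.9 * 183.2715 = 164.94 kN-m

164.94


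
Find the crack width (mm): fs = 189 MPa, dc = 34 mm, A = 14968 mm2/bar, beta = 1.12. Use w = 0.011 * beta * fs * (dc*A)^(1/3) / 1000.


w = 0.011 * beta * fs * (dc * A)^(1/3) / 1000
= 0.011 * 1.12 * 189 * (34 * 14968)^(1/3) / 1000
= 0.186 mm

0.186


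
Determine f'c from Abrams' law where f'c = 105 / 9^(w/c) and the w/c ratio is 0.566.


f'c = 105 / 9^0.566
= 105 / 3.468
= 30.28 MPa

30.28


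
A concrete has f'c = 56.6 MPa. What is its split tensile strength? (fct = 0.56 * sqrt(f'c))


fct = 0.56 * sqrt(56.6)
= 0.56 * 7.523
= 4.213 MPa

4.213


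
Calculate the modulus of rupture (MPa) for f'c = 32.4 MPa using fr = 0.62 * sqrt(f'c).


fr = 0.62 * sqrt(32.4)
= 3.529 MPa

3.529


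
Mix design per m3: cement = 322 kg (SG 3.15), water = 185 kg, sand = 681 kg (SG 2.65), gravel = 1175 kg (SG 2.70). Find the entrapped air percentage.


Vol cement = 322 / (3.15 * 1000) = 0.102222 m3
Vol water = 185 / 1000 = 0.185 m3
Vol sand = 681 / (2.65 * 1000) = 0.256981 m3
Vol gravel = 1175 / (2.70 * 1000) = 0.435185 m3
Total solid + water volume = 0.979389 m3
Air = (1 - 0.979389) * 100 = 2.06%

2.06


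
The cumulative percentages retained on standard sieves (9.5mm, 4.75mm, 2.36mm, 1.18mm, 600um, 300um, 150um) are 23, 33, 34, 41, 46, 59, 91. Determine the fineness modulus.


FM = sum(cumulative % retained) / 100
= 327 / 100
= 3.27

3.27


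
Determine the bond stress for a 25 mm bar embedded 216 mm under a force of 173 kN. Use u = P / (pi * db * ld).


u = P / (pi * db * ld)
= 173 * 1000 / (pi * 25 * 216)
= 10.198 MPa

10.198


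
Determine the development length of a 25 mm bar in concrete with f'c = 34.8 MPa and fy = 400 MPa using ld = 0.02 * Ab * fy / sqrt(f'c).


Ab = pi * 25^2 / 4 = 490.874 mm2
ld = 0.02 * 490.874 * 400 / sqrt(34.8)
= 665.7 mm

665.7


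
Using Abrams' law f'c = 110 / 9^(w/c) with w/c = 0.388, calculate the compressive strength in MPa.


f'c = 110 / 9^0.388
= 110 / 2.346
= 46.9 MPa

46.9


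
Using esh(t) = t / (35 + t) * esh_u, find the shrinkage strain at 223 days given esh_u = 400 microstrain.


esh(223) = 223 / (35 + 223) * 400
= 223 / 258 * 400
= 345.7 microstrain

345.7


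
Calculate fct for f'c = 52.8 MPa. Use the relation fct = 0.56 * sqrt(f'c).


fct = 0.56 * sqrt(52.8)
= 0.56 * 7.266
= 4.069 MPa

4.069


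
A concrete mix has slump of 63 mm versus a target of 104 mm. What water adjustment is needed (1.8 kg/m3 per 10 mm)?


Difference = 104 - 63 = 41 mm
Water adjustment = 41 * 1.8 / 10 = 7.4 kg/m3

7.4


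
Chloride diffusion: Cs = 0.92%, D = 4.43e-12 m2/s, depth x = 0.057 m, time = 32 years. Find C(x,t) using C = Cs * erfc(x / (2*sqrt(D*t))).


t_seconds = 32 * 365.25 * 24 * 3600 = 1009843200.0 s
arg = 0.057 / (2 * sqrt(4.43e-12 * 1009843200.0))
= 0.4261
erfc(0.4261) = 0.5468
C = 0.92 * 0.5468 = 0.503%

0.503


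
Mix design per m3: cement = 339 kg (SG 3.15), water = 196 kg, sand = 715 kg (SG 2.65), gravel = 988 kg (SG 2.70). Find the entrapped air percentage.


Vol cement = 339 / (3.15 * 1000) = 0.107619 m3
Vol water = 196 / 1000 = 0.196 m3
Vol sand = 715 / (2.65 * 1000) = 0.269811 m3
Vol gravel = 988 / (2.70 * 1000) = 0.365926 m3
Total solid + water volume = 0.939356 m3
Air = (1 - 0.939356) * 100 = 6.06%

6.06


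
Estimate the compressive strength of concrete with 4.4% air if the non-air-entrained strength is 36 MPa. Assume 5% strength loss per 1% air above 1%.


Strength loss = (4.4 - 1) * 5 = 17.0%
f'c = 36 * (1 - 17.0/100)
= 29.88 MPa

29.88


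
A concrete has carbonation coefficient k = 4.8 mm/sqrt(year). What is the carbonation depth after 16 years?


depth = k * sqrt(t)
= 4.8 * sqrt(16)
= 19.2 mm

19.2


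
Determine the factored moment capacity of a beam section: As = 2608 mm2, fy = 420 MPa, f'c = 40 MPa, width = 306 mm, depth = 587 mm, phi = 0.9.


a = As * fy / (0.85 * f'c * b)
= 2608 * 420 / (0.85 * 40 * 306)
= 105.2826 mm
Mn = As * fy * (d - a/2) / 10^6
= 585.3152 kN-m
phi*Mn = 0.9 * 585.3152 = 526.78 kN-m

526.78


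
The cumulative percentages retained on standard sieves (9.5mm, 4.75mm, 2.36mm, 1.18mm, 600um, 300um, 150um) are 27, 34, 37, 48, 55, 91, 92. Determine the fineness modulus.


FM = sum(cumulative % retained) / 100
= 384 / 100
= 3.84

3.84


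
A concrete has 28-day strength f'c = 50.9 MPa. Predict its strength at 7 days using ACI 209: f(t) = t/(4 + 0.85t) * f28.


f(7) = 7 / (4 + 0.85 * 7) * 50.9
= 7 / 9.95 * 50.9
= 35.81 MPa

35.81


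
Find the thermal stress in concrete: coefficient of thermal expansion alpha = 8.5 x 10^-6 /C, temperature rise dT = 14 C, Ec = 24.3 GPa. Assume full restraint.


sigma = alpha * dT * Ec
= 8.5e-6 * 14 * 24.3 * 1000
= 2.892 MPa

2.892


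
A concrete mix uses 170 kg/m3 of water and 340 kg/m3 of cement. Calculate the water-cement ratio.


w/c = water / cement
w/c = 170 / 340 = 0.5

0.5


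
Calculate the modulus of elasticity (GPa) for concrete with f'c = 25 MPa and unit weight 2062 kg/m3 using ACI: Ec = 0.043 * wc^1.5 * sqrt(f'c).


Ec = 0.043 * 2062^1.5 * sqrt(25) / 1000
= 20.13 GPa

20.13


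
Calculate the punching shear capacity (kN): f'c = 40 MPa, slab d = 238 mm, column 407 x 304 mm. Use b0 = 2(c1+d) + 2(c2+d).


b0 = 2*(407 + 238) + 2*(304 + 238) = 2374 mm
Vc = 0.33 * sqrt(40) * 2374 * 238 / 1000
= 1179.24 kN

1179.24


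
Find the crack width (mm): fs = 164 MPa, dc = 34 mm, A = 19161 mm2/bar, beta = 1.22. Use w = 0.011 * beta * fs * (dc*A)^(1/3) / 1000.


w = 0.011 * beta * fs * (dc * A)^(1/3) / 1000
= 0.011 * 1.22 * 164 * (34 * 19161)^(1/3) / 1000
= 0.191 mm

0.191


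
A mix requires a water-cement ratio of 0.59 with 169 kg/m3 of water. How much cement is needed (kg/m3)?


Cement = water / (w/c)
= 169 / 0.59
= 286.4 kg/m3

286.4


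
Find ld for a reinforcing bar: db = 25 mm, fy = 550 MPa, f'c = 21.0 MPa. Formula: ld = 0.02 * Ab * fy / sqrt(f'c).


Ab = pi * 25^2 / 4 = 490.874 mm2
ld = 0.02 * 490.874 * 550 / sqrt(21.0)
= 1178.3 mm

1178.3


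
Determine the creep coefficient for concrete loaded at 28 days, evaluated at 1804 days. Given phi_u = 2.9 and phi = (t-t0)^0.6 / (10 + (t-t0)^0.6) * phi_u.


dt = 1804 - 28 = 1776
phi = 1776^0.6 / (10 + 1776^0.6) * 2.9
= 2.607

2.607


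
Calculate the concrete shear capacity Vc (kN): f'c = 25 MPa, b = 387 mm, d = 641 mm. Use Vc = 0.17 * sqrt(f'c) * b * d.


Vc = 0.17 * sqrt(25) * 387 * 641 / 1000
= 210.86 kN

210.86


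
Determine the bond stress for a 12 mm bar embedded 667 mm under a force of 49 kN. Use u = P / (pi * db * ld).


u = P / (pi * db * ld)
= 49 * 1000 / (pi * 12 * 667)
= 1.949 MPa

1.949


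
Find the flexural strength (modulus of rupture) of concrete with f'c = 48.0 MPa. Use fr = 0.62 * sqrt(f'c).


fr = 0.62 * sqrt(48.0)
= 4.295 MPa

4.295


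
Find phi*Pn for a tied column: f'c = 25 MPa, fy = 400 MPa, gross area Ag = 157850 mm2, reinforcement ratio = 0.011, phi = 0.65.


Ast = rho * Ag = 0.011 * 157850 = 1736.35 mm2
phi*Pn = 0.65 * 0.80 * (0.85 * 25 * (157850 - 1736.35) + 400 * 1736.35) / 1000
= 2086.22 kN

2086.22


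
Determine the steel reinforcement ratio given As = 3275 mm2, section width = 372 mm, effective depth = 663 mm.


rho = As / (b * d)
= 3275 / (372 * 663)
= 0.0133

0.0133


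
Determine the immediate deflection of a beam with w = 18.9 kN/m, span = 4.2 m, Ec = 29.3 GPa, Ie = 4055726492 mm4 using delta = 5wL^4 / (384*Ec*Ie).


Convert: L = 4.2 m = 4200 mm, Ec = 29.3 GPa = 29300 MPa
delta = 5 * 18.9 * 4200^4 / (384 * 29300 * 4055726492)
= 0.64 mm

0.64


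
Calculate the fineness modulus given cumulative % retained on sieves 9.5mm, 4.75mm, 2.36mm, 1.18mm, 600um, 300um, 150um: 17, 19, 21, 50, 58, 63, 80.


FM = sum(cumulative % retained) / 100
= 308 / 100
= 3.08

3.08


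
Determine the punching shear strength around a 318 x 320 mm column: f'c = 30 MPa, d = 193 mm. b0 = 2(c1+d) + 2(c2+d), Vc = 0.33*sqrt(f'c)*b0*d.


b0 = 2*(318 + 193) + 2*(320 + 193) = 2048 mm
Vc = 0.33 * sqrt(30) * 2048 * 193 / 1000
= 714.43 kN

714.43


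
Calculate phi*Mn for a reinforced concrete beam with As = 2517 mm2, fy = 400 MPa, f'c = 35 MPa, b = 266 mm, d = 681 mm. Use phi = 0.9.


a = As * fy / (0.85 * f'c * b)
= 2517 * 400 / (0.85 * 35 * 266)
= 127.2256 mm
Mn = As * fy * (d - a/2) / 10^6
= 621.5854 kN-m
phi*Mn = 0.9 * 621.5854 = 559.43 kN-m

559.43


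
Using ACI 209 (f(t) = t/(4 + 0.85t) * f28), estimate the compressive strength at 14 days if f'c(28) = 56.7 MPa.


f(14) = 14 / (4 + 0.85 * 14) * 56.7
= 14 / 15.9 * 56.7
= 49.92 MPa

49.92


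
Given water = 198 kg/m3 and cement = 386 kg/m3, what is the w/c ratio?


w/c = water / cement
w/c = 198 / 386 = 0.513

0.513


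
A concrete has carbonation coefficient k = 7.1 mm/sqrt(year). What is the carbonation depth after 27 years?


depth = k * sqrt(t)
= 7.1 * sqrt(27)
= 36.89 mm

36.89


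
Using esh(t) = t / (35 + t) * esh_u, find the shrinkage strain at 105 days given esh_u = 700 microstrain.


esh(105) = 105 / (35 + 105) * 700
= 105 / 140 * 700
= 525.0 microstrain

525.0


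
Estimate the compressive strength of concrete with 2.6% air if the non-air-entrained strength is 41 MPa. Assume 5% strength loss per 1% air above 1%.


Strength loss = (2.6 - 1) * 5 = 8.0%
f'c = 41 * (1 - 8.0/100)
= 37.72 MPa

37.72


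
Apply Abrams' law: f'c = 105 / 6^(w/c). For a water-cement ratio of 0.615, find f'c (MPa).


f'c = 105 / 6^0.615
= 105 / 3.01
= 34.88 MPa

34.88


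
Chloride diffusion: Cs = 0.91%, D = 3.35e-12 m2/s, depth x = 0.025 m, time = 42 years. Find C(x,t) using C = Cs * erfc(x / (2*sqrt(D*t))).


t_seconds = 42 * 365.25 * 24 * 3600 = 1325419200.0 s
arg = 0.025 / (2 * sqrt(3.35e-12 * 1325419200.0))
= 0.1876
erfc(0.1876) = 0.7908
C = 0.91 * 0.7908 = 0.7196%

0.7196


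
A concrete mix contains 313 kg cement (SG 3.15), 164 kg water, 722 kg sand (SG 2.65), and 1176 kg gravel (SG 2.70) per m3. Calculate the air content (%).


Vol cement = 313 / (3.15 * 1000) = 0.099365 m3
Vol water = 164 / 1000 = 0.164 m3
Vol sand = 722 / (2.65 * 1000) = 0.272453 m3
Vol gravel = 1176 / (2.70 * 1000) = 0.435556 m3
Total solid + water volume = 0.971373 m3
Air = (1 - 0.971373) * 100 = 2.86%

2.86


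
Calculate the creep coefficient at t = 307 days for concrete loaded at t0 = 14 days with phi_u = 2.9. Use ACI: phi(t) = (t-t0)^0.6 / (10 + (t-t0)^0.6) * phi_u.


dt = 307 - 14 = 293
phi = 293^0.6 / (10 + 293^0.6) * 2.9
= 2.179

2.179


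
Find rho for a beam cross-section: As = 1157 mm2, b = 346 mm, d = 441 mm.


rho = As / (b * d)
= 1157 / (346 * 441)
= 0.0076

0.0076


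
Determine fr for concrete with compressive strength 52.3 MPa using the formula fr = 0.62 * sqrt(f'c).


fr = 0.62 * sqrt(52.3)
= 4.484 MPa

4.484


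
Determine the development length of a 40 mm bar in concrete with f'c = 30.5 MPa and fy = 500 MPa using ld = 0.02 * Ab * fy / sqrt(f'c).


Ab = pi * 40^2 / 4 = 1256.637 mm2
ld = 0.02 * 1256.637 * 500 / sqrt(30.5)
= 2275.4 mm

2275.4


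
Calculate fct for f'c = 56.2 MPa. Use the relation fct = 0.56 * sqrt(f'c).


fct = 0.56 * sqrt(56.2)
= 0.56 * 7.497
= 4.198 MPa

4.198


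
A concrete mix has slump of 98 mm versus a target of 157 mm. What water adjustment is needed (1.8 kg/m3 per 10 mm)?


Difference = 157 - 98 = 59 mm
Water adjustment = 59 * 1.8 / 10 = 10.6 kg/m3

10.6


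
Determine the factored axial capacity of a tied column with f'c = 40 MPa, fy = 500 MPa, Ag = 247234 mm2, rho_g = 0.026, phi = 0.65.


Ast = rho * Ag = 0.026 * 247234 = 6428.084 mm2
phi*Pn = 0.65 * 0.80 * (0.85 * 40 * (247234 - 6428.084) + 500 * 6428.084) / 1000
= 5928.75 kN

5928.75


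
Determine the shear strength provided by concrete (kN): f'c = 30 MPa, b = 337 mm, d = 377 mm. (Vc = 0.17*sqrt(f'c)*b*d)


Vc = 0.17 * sqrt(30) * 337 * 377 / 1000
= 118.3 kN

118.3


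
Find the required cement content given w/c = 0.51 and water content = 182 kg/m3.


Cement = water / (w/c)
= 182 / 0.51
= 356.9 kg/m3

356.9


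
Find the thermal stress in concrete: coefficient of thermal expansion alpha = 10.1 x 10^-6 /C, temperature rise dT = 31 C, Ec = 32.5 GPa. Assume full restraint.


sigma = alpha * dT * Ec
= 10.1e-6 * 31 * 32.5 * 1000
= 10.176 MPa

10.176


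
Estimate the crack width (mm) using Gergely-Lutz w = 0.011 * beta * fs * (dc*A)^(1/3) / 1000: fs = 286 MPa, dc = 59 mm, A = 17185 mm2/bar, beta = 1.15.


w = 0.011 * beta * fs * (dc * A)^(1/3) / 1000
= 0.011 * 1.15 * 286 * (59 * 17185)^(1/3) / 1000
= 0.363 mm

0.363


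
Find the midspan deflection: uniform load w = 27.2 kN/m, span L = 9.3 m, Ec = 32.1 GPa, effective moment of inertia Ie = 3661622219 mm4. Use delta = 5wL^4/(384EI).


Convert: L = 9.3 m = 9300 mm, Ec = 32.1 GPa = 32100 MPa
delta = 5 * 27.2 * 9300^4 / (384 * 32100 * 3661622219)
= 22.54 mm

22.54


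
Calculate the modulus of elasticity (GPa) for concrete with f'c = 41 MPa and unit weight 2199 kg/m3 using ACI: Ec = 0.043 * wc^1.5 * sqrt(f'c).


Ec = 0.043 * 2199^1.5 * sqrt(41) / 1000
= 28.39 GPa

28.39


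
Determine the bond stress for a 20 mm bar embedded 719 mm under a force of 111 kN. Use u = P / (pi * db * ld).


u = P / (pi * db * ld)
= 111 * 1000 / (pi * 20 * 719)
= 2.457 MPa

2.457


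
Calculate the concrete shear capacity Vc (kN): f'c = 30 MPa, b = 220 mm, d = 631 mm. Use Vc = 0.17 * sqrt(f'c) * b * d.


Vc = 0.17 * sqrt(30) * 220 * 631 / 1000
= 129.26 kN

129.26


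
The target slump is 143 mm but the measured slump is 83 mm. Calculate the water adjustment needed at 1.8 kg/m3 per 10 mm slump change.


Difference = 143 - 83 = 60 mm
Water adjustment = 60 * 1.8 / 10 = 10.8 kg/m3

10.8


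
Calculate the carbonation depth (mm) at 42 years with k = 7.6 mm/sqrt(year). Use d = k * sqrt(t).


depth = k * sqrt(t)
= 7.6 * sqrt(42)
= 49.25 mm

49.25


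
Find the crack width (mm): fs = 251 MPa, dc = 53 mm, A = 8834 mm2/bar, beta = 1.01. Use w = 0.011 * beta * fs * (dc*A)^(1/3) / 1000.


w = 0.011 * beta * fs * (dc * A)^(1/3) / 1000
= 0.011 * 1.01 * 251 * (53 * 8834)^(1/3) / 1000
= 0.217 mm

0.217


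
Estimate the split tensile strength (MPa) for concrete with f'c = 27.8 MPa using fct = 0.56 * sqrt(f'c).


fct = 0.56 * sqrt(27.8)
= 0.56 * 5.273
= 2.953 MPa

2.953


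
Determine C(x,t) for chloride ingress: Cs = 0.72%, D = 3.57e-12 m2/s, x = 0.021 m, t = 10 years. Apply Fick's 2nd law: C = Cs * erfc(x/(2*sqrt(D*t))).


t_seconds = 10 * 365.25 * 24 * 3600 = 315576000.0 s
arg = 0.021 / (2 * sqrt(3.57e-12 * 315576000.0))
= 0.3128
erfc(0.3128) = 0.6582
C = 0.72 * 0.6582 = 0.4739%

0.4739


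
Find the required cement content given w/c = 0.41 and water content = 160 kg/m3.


Cement = water / (w/c)
= 160 / 0.41
= 390.2 kg/m3

390.2


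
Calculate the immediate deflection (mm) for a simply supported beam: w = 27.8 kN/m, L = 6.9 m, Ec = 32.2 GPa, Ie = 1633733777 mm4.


Convert: L = 6.9 m = 6900 mm, Ec = 32.2 GPa = 32200 MPa
delta = 5 * 27.8 * 6900^4 / (384 * 32200 * 1633733777)
= 15.6 mm

15.6


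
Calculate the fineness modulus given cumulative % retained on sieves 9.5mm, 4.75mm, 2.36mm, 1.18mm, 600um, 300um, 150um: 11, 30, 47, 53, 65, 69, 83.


FM = sum(cumulative % retained) / 100
= 358 / 100
= 3.58

3.58


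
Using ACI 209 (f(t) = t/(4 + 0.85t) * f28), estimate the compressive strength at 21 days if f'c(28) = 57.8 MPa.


f(21) = 21 / (4 + 0.85 * 21) * 57.8
= 21 / 21.85 * 57.8
= 55.55 MPa

55.55


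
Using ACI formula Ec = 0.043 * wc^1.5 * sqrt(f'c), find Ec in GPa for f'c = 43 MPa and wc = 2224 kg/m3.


Ec = 0.043 * 2224^1.5 * sqrt(43) / 1000
= 29.57 GPa

29.57


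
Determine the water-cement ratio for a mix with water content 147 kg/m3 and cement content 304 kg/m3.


w/c = water / cement
w/c = 147 / 304 = 0.484

0.484


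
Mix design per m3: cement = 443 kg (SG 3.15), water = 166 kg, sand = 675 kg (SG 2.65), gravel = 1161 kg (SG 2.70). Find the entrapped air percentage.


Vol cement = 443 / (3.15 * 1000) = 0.140635 m3
Vol water = 166 / 1000 = 0.166 m3
Vol sand = 675 / (2.65 * 1000) = 0.254717 m3
Vol gravel = 1161 / (2.70 * 1000) = 0.43 m3
Total solid + water volume = 0.991352 m3
Air = (1 - 0.991352) * 100 = 0.86%

0.86


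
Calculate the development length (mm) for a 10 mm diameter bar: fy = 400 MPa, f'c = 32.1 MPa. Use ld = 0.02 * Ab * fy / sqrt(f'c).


Ab = pi * 10^2 / 4 = 78.54 mm2
ld = 0.02 * 78.54 * 400 / sqrt(32.1)
= 110.9 mm

110.9


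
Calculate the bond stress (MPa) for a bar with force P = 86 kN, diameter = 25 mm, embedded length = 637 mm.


u = P / (pi * db * ld)
= 86 * 1000 / (pi * 25 * 637)
= 1.719 MPa

1.719


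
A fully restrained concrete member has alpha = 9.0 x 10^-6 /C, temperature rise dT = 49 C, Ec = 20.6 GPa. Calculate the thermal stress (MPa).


sigma = alpha * dT * Ec
= 9.0e-6 * 49 * 20.6 * 1000
= 9.085 MPa

9.085


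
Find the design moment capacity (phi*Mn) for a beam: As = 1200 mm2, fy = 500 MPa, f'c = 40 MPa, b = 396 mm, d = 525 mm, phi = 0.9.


a = As * fy / (0.85 * f'c * b)
= 1200 * 500 / (0.85 * 40 * 396)
= 44.5633 mm
Mn = As * fy * (d - a/2) / 10^6
= 301.631 kN-m
phi*Mn = 0.9 * 301.631 = 271.47 kN-m

271.47


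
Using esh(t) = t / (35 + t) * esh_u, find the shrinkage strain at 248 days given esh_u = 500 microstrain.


esh(248) = 248 / (35 + 248) * 500
= 248 / 283 * 500
= 438.2 microstrain

438.2


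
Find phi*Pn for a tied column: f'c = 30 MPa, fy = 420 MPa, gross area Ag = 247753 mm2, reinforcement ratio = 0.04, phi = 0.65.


Ast = rho * Ag = 0.04 * 247753 = 9910.12 mm2
phi*Pn = 0.65 * 0.80 * (0.85 * 30 * (247753 - 9910.12) + 420 * 9910.12) / 1000
= 5318.17 kN

5318.17


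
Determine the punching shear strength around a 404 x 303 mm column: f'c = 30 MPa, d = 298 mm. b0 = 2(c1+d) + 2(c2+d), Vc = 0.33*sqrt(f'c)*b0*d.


b0 = 2*(404 + 298) + 2*(303 + 298) = 2606 mm
Vc = 0.33 * sqrt(30) * 2606 * 298 / 1000
= 1403.67 kN

1403.67


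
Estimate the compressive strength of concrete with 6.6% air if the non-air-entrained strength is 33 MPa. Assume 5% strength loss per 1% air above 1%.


Strength loss = (6.6 - 1) * 5 = 28.0%
f'c = 33 * (1 - 28.0/100)
= 23.76 MPa

23.76


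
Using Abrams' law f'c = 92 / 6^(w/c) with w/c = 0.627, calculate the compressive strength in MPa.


f'c = 92 / 6^0.627
= 92 / 3.075
= 29.91 MPa

29.91


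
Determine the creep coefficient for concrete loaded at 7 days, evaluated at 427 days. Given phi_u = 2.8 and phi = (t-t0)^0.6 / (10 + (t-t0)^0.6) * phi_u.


dt = 427 - 7 = 420
phi = 420^0.6 / (10 + 420^0.6) * 2.8
= 2.21

2.21


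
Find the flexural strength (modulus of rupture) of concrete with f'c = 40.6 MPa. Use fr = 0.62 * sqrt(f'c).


fr = 0.62 * sqrt(40.6)
= 3.951 MPa

3.951


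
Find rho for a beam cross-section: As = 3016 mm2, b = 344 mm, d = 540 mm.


rho = As / (b * d)
= 3016 / (344 * 540)
= 0.0162

0.0162


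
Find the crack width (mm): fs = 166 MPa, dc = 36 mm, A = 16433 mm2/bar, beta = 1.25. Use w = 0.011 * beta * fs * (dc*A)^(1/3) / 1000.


w = 0.011 * beta * fs * (dc * A)^(1/3) / 1000
= 0.011 * 1.25 * 166 * (36 * 16433)^(1/3) / 1000
= 0.192 mm

0.192


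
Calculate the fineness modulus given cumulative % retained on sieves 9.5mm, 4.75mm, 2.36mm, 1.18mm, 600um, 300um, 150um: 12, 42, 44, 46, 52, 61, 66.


FM = sum(cumulative % retained) / 100
= 323 / 100
= 3.23

3.23


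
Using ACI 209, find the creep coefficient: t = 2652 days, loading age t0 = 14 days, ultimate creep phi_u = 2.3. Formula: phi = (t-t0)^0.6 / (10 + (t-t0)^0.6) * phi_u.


dt = 2652 - 14 = 2638
phi = 2638^0.6 / (10 + 2638^0.6) * 2.3
= 2.113

2.113


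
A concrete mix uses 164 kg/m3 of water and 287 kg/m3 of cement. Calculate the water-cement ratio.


w/c = water / cement
w/c = 164 / 287 = 0.571

0.571


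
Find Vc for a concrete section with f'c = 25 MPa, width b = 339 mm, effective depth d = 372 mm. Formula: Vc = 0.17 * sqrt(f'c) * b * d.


Vc = 0.17 * sqrt(25) * 339 * 372 / 1000
= 107.19 kN

107.19


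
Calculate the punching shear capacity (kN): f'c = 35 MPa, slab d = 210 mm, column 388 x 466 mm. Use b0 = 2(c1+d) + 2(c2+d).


b0 = 2*(388 + 210) + 2*(466 + 210) = 2548 mm
Vc = 0.33 * sqrt(35) * 2548 * 210 / 1000
= 1044.64 kN

1044.64


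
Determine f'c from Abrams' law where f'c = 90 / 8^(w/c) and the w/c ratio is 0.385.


f'c = 90 / 8^0.385
= 90 / 2.227
= 40.42 MPa

40.42


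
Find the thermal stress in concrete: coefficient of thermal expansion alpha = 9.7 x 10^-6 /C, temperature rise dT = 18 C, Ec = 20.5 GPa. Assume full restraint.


sigma = alpha * dT * Ec
= 9.7e-6 * 18 * 20.5 * 1000
= 3.579 MPa

3.579


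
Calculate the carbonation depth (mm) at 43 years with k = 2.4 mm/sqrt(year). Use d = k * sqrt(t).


depth = k * sqrt(t)
= 2.4 * sqrt(43)
= 15.74 mm

15.74


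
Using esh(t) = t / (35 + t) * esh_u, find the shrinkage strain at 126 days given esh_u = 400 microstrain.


esh(126) = 126 / (35 + 126) * 400
= 126 / 161 * 400
= 313.0 microstrain

313.0


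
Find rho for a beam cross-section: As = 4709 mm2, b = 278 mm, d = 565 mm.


rho = As / (b * d)
= 4709 / (278 * 565)
= 0.03

0.03


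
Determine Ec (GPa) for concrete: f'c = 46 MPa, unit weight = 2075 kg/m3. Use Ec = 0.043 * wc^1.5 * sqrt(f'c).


Ec = 0.043 * 2075^1.5 * sqrt(46) / 1000
= 27.57 GPa

27.57


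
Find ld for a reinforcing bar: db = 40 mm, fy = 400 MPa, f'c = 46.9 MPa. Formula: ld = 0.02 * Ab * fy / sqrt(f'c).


Ab = pi * 40^2 / 4 = 1256.637 mm2
ld = 0.02 * 1256.637 * 400 / sqrt(46.9)
= 1468.0 mm

1468.0


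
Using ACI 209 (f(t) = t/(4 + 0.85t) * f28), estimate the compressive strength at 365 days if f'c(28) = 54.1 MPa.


f(365) = 365 / (4 + 0.85 * 365) * 54.1
= 365 / 314.25 * 54.1
= 62.84 MPa

62.84


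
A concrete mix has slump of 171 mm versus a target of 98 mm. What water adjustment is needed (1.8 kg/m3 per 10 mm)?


Difference = 98 - 171 = -73 mm
Water adjustment = -73 * 1.8 / 10 = -13.1 kg/m3

-13.1


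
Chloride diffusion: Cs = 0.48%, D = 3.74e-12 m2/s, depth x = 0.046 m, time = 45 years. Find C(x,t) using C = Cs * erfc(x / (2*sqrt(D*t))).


t_seconds = 45 * 365.25 * 24 * 3600 = 1420092000.0 s
arg = 0.046 / (2 * sqrt(3.74e-12 * 1420092000.0))
= 0.3156
erfc(0.3156) = 0.6554
C = 0.48 * 0.6554 = 0.3146%

0.3146


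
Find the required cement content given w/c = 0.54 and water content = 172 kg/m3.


Cement = water / (w/c)
= 172 / 0.54
= 318.5 kg/m3

318.5


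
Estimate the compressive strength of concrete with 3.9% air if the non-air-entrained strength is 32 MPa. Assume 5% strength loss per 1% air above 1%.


Strength loss = (3.9 - 1) * 5 = 14.5%
f'c = 32 * (1 - 14.5/100)
= 27.36 MPa

27.36


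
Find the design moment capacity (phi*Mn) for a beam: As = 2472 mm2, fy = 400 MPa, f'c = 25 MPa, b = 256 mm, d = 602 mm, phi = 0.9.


a = As * fy / (0.85 * f'c * b)
= 2472 * 400 / (0.85 * 25 * 256)
= 181.7647 mm
Mn = As * fy * (d - a/2) / 10^6
= 505.3931 kN-m
phi*Mn = 0.9 * 505.3931 = 454.85 kN-m

454.85


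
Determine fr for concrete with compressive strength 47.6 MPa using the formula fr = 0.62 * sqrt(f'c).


fr = 0.62 * sqrt(47.6)
= 4.278 MPa

4.278


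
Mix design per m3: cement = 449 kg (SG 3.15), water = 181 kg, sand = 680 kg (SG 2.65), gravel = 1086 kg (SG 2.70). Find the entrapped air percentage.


Vol cement = 449 / (3.15 * 1000) = 0.14254 m3
Vol water = 181 / 1000 = 0.181 m3
Vol sand = 680 / (2.65 * 1000) = 0.256604 m3
Vol gravel = 1086 / (2.70 * 1000) = 0.402222 m3
Total solid + water volume = 0.982366 m3
Air = (1 - 0.982366) * 100 = 1.76%

1.76


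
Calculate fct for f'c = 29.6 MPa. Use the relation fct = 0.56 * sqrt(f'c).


fct = 0.56 * sqrt(29.6)
= 0.56 * 5.441
= 3.047 MPa

3.047


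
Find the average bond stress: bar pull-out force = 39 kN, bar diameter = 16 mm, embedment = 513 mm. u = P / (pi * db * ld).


u = P / (pi * db * ld)
= 39 * 1000 / (pi * 16 * 513)
= 1.512 MPa

1.512


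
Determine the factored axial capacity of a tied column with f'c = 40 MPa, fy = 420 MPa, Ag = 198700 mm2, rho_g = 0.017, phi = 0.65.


Ast = rho * Ag = 0.017 * 198700 = 3377.9 mm2
phi*Pn = 0.65 * 0.80 * (0.85 * 40 * (198700 - 3377.9) + 420 * 3377.9) / 1000
= 4191.03 kN

4191.03


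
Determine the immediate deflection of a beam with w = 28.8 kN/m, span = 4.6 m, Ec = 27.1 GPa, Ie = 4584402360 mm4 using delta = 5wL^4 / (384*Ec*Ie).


Convert: L = 4.6 m = 4600 mm, Ec = 27.1 GPa = 27100 MPa
delta = 5 * 28.8 * 4600^4 / (384 * 27100 * 4584402360)
= 1.35 mm

1.35


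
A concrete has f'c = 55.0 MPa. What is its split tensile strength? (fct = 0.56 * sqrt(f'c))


fct = 0.56 * sqrt(55.0)
= 0.56 * 7.416
= 4.153 MPa

4.153


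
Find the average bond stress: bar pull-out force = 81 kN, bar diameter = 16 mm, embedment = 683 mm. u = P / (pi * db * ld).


u = P / (pi * db * ld)
= 81 * 1000 / (pi * 16 * 683)
= 2.359 MPa

2.359


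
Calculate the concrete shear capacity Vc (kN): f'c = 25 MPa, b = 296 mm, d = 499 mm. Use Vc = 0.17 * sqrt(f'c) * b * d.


Vc = 0.17 * sqrt(25) * 296 * 499 / 1000
= 125.55 kN

125.55


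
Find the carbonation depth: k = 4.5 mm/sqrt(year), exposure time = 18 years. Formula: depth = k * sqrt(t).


depth = k * sqrt(t)
= 4.5 * sqrt(18)
= 19.09 mm

19.09


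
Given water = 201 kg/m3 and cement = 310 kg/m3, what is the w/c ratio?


w/c = water / cement
w/c = 201 / 310 = 0.648

0.648


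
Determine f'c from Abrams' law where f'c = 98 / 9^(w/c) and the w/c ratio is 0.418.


f'c = 98 / 9^0.418
= 98 / 2.505
= 39.12 MPa

39.12


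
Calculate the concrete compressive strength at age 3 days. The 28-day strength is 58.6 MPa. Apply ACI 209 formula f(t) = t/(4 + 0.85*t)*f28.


f(3) = 3 / (4 + 0.85 * 3) * 58.6
= 3 / 6.55 * 58.6
= 26.84 MPa

26.84


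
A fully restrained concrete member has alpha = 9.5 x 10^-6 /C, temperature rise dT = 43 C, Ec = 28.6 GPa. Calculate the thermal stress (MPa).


sigma = alpha * dT * Ec
= 9.5e-6 * 43 * 28.6 * 1000
= 11.683 MPa

11.683


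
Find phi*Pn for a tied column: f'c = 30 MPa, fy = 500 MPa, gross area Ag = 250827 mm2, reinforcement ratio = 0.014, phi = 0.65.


Ast = rho * Ag = 0.014 * 250827 = 3511.578 mm2
phi*Pn = 0.65 * 0.80 * (0.85 * 30 * (250827 - 3511.578) + 500 * 3511.578) / 1000
= 4192.41 kN

4192.41


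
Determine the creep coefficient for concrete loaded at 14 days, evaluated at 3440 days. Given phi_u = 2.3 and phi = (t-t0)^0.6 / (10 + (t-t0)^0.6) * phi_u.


dt = 3440 - 14 = 3426
phi = 3426^0.6 / (10 + 3426^0.6) * 2.3
= 2.138

2.138


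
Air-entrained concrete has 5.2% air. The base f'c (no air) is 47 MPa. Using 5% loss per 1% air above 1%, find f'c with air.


Strength loss = (5.2 - 1) * 5 = 21.0%
f'c = 47 * (1 - 21.0/100)
= 37.13 MPa

37.13


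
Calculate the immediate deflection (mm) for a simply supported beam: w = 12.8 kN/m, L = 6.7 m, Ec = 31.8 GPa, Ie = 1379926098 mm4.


Convert: L = 6.7 m = 6700 mm, Ec = 31.8 GPa = 31800 MPa
delta = 5 * 12.8 * 6700^4 / (384 * 31800 * 1379926098)
= 7.65 mm

7.65


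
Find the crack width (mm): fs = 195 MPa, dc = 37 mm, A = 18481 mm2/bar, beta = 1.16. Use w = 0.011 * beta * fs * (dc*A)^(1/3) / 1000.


w = 0.011 * beta * fs * (dc * A)^(1/3) / 1000
= 0.011 * 1.16 * 195 * (37 * 18481)^(1/3) / 1000
= 0.219 mm

0.219


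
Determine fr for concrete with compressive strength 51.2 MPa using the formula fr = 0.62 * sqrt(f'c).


fr = 0.62 * sqrt(51.2)
= 4.436 MPa

4.436


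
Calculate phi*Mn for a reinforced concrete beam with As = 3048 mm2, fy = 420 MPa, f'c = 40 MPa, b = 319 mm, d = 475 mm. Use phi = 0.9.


a = As * fy / (0.85 * f'c * b)
= 3048 * 420 / (0.85 * 40 * 319)
= 118.0306 mm
Mn = As * fy * (d - a/2) / 10^6
= 532.527 kN-m
phi*Mn = 0.9 * 532.527 = 479.27 kN-m

479.27


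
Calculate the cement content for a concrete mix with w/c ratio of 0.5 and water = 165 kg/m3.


Cement = water / (w/c)
= 165 / 0.5
= 330.0 kg/m3

330.0


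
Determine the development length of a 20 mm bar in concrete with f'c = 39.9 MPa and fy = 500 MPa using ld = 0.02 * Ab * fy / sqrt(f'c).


Ab = pi * 20^2 / 4 = 314.159 mm2
ld = 0.02 * 314.159 * 500 / sqrt(39.9)
= 497.4 mm

497.4


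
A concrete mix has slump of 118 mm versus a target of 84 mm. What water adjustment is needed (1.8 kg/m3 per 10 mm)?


Difference = 84 - 118 = -34 mm
Water adjustment = -34 * 1.8 / 10 = -6.1 kg/m3

-6.1


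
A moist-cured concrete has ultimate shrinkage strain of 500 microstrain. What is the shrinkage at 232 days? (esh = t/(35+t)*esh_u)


esh(232) = 232 / (35 + 232) * 500
= 232 / 267 * 500
= 434.5 microstrain

434.5


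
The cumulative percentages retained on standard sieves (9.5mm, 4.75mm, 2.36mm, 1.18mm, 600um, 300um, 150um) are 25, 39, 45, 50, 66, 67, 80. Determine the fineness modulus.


FM = sum(cumulative % retained) / 100
= 372 / 100
= 3.72

3.72


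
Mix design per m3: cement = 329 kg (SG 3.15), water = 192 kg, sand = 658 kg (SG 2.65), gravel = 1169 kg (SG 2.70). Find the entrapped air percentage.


Vol cement = 329 / (3.15 * 1000) = 0.104444 m3
Vol water = 192 / 1000 = 0.192 m3
Vol sand = 658 / (2.65 * 1000) = 0.248302 m3
Vol gravel = 1169 / (2.70 * 1000) = 0.432963 m3
Total solid + water volume = 0.977709 m3
Air = (1 - 0.977709) * 100 = 2.23%

2.23


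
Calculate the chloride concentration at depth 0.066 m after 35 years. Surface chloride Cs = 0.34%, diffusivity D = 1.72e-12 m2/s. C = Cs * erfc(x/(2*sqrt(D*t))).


t_seconds = 35 * 365.25 * 24 * 3600 = 1104516000.0 s
arg = 0.066 / (2 * sqrt(1.72e-12 * 1104516000.0))
= 0.7571
erfc(0.7571) = 0.2843
C = 0.34 * 0.2843 = 0.0967%

0.0967


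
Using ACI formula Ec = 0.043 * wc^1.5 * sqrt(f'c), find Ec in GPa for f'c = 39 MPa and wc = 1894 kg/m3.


Ec = 0.043 * 1894^1.5 * sqrt(39) / 1000
= 22.13 GPa

22.13


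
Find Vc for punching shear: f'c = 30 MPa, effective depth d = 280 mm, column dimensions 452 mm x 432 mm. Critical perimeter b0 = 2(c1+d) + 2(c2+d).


b0 = 2*(452 + 280) + 2*(432 + 280) = 2888 mm
Vc = 0.33 * sqrt(30) * 2888 * 280 / 1000
= 1461.6 kN

1461.6


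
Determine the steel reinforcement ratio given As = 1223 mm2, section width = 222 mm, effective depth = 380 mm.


rho = As / (b * d)
= 1223 / (222 * 380)
= 0.0145

0.0145


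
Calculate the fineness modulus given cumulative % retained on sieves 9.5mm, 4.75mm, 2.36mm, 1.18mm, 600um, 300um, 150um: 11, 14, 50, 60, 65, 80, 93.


FM = sum(cumulative % retained) / 100
= 373 / 100
= 3.73

3.73


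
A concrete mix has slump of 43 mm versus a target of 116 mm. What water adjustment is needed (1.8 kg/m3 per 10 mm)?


Difference = 116 - 43 = 73 mm
Water adjustment = 73 * 1.8 / 10 = 13.1 kg/m3

13.1


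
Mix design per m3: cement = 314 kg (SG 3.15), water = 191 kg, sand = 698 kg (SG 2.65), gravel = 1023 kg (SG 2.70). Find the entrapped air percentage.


Vol cement = 314 / (3.15 * 1000) = 0.099683 m3
Vol water = 191 / 1000 = 0.191 m3
Vol sand = 698 / (2.65 * 1000) = 0.263396 m3
Vol gravel = 1023 / (2.70 * 1000) = 0.378889 m3
Total solid + water volume = 0.932968 m3
Air = (1 - 0.932968) * 100 = 6.7%

6.7


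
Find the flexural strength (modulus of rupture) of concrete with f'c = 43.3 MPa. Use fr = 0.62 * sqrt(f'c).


fr = 0.62 * sqrt(43.3)
= 4.08 MPa

4.08


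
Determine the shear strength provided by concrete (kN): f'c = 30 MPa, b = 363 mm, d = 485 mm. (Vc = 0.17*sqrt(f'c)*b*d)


Vc = 0.17 * sqrt(30) * 363 * 485 / 1000
= 163.93 kN

163.93


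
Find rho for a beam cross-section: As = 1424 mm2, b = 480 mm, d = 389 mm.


rho = As / (b * d)
= 1424 / (480 * 389)
= 0.0076

0.0076


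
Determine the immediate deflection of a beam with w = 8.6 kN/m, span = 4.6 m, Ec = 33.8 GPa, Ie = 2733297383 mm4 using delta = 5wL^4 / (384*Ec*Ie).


Convert: L = 4.6 m = 4600 mm, Ec = 33.8 GPa = 33800 MPa
delta = 5 * 8.6 * 4600^4 / (384 * 33800 * 2733297383)
= 0.54 mm

0.54


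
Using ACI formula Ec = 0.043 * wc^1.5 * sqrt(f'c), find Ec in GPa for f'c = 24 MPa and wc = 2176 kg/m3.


Ec = 0.043 * 2176^1.5 * sqrt(24) / 1000
= 21.38 GPa

21.38


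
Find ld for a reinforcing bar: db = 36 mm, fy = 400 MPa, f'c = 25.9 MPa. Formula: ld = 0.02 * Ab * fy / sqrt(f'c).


Ab = pi * 36^2 / 4 = 1017.876 mm2
ld = 0.02 * 1017.876 * 400 / sqrt(25.9)
= 1600.1 mm

1600.1


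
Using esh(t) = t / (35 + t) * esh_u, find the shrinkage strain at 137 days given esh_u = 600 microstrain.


esh(137) = 137 / (35 + 137) * 600
= 137 / 172 * 600
= 477.9 microstrain

477.9


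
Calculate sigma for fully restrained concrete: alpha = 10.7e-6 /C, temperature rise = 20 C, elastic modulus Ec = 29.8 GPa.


sigma = alpha * dT * Ec
= 10.7e-6 * 20 * 29.8 * 1000
= 6.377 MPa

6.377


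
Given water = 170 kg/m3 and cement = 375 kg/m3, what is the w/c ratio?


w/c = water / cement
w/c = 170 / 375 = 0.453

0.453


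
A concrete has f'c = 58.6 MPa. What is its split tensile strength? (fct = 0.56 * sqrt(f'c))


fct = 0.56 * sqrt(58.6)
= 0.56 * 7.655
= 4.287 MPa

4.287


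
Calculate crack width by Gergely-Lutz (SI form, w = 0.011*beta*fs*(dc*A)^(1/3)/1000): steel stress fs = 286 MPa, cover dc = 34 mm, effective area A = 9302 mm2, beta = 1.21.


w = 0.011 * beta * fs * (dc * A)^(1/3) / 1000
= 0.011 * 1.21 * 286 * (34 * 9302)^(1/3) / 1000
= 0.259 mm

0.259


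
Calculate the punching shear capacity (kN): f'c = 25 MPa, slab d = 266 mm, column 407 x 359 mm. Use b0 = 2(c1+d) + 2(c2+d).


b0 = 2*(407 + 266) + 2*(359 + 266) = 2596 mm
Vc = 0.33 * sqrt(25) * 2596 * 266 / 1000
= 1139.38 kN

1139.38


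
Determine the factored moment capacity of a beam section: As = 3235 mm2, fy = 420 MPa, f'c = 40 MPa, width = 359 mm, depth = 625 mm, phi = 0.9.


a = As * fy / (0.85 * f'c * b)
= 3235 * 420 / (0.85 * 40 * 359)
= 111.3141 mm
Mn = As * fy * (d - a/2) / 10^6
= 773.5663 kN-m
phi*Mn = 0.9 * 773.5663 = 696.21 kN-m

696.21


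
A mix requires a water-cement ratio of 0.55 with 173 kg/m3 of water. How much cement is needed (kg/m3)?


Cement = water / (w/c)
= 173 / 0.55
= 314.5 kg/m3

314.5


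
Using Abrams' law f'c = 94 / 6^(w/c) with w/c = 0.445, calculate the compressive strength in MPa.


f'c = 94 / 6^0.445
= 94 / 2.22
= 42.35 MPa

42.35


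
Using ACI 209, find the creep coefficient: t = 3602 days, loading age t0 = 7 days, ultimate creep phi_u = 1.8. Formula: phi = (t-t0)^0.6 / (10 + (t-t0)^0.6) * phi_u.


dt = 3602 - 7 = 3595
phi = 3595^0.6 / (10 + 3595^0.6) * 1.8
= 1.677

1.677


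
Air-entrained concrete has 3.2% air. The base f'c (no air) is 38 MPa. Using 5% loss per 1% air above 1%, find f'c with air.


Strength loss = (3.2 - 1) * 5 = 11.0%
f'c = 38 * (1 - 11.0/100)
= 33.82 MPa

33.82


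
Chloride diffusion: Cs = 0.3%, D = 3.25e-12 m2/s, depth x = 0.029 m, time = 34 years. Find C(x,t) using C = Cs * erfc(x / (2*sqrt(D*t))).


t_seconds = 34 * 365.25 * 24 * 3600 = 1072958400.0 s
arg = 0.029 / (2 * sqrt(3.25e-12 * 1072958400.0))
= 0.2455
erfc(0.2455) = 0.7284
C = 0.3 * 0.7284 = 0.2185%

0.2185


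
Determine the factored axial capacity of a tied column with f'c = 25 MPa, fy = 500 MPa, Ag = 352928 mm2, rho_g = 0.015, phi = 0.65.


Ast = rho * Ag = 0.015 * 352928 = 5293.92 mm2
phi*Pn = 0.65 * 0.80 * (0.85 * 25 * (352928 - 5293.92) + 500 * 5293.92) / 1000
= 5217.78 kN

5217.78


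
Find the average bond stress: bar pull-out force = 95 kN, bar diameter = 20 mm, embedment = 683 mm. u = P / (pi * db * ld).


u = P / (pi * db * ld)
= 95 * 1000 / (pi * 20 * 683)
= 2.214 MPa

2.214
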